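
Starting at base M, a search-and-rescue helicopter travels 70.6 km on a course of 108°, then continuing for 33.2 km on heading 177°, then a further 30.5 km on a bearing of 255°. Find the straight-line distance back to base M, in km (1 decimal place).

Leg 1 (108°, 70.6 km): east 70.6 sin 108° = 67.14, north 70.6 cos 108° = -21.82
Leg 2 (177°, 33.2 km): east 33.2 sin 177° = 1.74, north 33.2 cos 177° = -33.15
Leg 3 (255°, 30.5 km): east 30.5 sin 255° = -29.46, north 30.5 cos 255° = -7.89
Net: 39.42 east, -62.87 north. Distance = √((39.42)² + (-62.87)²) = 74.203 km.

74.2 km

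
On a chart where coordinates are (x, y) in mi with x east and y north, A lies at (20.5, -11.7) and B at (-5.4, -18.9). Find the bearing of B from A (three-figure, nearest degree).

Δeast = -5.4 − 20.5 = -25.90; Δnorth = -18.9 − -11.7 = -7.20.
Bearing = atan2(Δeast, Δnorth) mod 360° = 254.46° ≈ 254°.

254°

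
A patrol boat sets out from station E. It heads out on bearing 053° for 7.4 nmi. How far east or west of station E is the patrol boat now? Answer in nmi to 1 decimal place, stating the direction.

5.9 nmi east

Leg 1 (053°, 7.4 nmi): east 7.4 sin 53° = 5.91, north 7.4 cos 53° = 4.45
Net east component: 5.91 nmi.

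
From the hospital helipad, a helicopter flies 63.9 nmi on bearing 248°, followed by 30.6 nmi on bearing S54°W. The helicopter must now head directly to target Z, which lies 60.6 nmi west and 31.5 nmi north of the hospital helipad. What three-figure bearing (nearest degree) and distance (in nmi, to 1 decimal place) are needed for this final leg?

Leg 1 (248°, 63.9 nmi): east 63.9 sin 248° = -59.25, north 63.9 cos 248° = -23.94
Leg 2 (S54°W, 30.6 nmi): east 30.6 sin 234° = -24.76, north 30.6 cos 234° = -17.99
Current position: (-84.00, -41.92). Target: (-60.6, 31.5). Remaining: Δeast = 23.40, Δnorth = 73.42.
Bearing = atan2(23.40, 73.42) mod 360° = 17.68°; distance = √((23.40)² + (73.42)²) = 77.063 nmi.

018°, 77.1 nmi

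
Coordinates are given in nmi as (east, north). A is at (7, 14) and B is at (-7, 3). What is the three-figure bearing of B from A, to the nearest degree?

Δeast = -7 − 7 = -14.00; Δnorth = 3 − 14 = -11.00.
Bearing = atan2(Δeast, Δnorth) mod 360° = 231.84° ≈ 232°.

232°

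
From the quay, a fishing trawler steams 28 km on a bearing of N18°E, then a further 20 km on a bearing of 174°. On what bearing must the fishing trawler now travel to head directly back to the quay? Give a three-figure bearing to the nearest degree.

238°

Leg 1 (N18°E, 28 km): east 28 sin 18° = 8.65, north 28 cos 18° = 26.63
Leg 2 (174°, 20 km): east 20 sin 174° = 2.09, north 20 cos 174° = -19.89
Net displacement: 10.74 east, 6.74 north. Direction back to start is (-10.74, -6.74): bearing = atan2(-10.74, -6.74) mod 360° = 237.90° ≈ 238°.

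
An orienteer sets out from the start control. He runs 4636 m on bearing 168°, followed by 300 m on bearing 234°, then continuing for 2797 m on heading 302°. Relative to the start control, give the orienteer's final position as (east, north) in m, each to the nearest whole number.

Leg 1 (168°, 4636 m): east 4636 sin 168° = 963.88, north 4636 cos 168° = -4534.69
Leg 2 (234°, 300 m): east 300 sin 234° = -242.71, north 300 cos 234° = -176.34
Leg 3 (302°, 2797 m): east 2797 sin 302° = -2371.99, north 2797 cos 302° = 1482.18
Summing: -1650.82 m east, -3228.84 m north → (-1651, -3229).

(-1651, -3229)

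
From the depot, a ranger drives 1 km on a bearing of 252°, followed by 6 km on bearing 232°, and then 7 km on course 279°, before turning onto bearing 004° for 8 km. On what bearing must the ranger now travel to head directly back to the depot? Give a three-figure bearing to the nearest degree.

113°

Leg 1 (252°, 1 km): east 1 sin 252° = -0.95, north 1 cos 252° = -0.31
Leg 2 (232°, 6 km): east 6 sin 232° = -4.73, north 6 cos 232° = -3.69
Leg 3 (279°, 7 km): east 7 sin 279° = -6.91, north 7 cos 279° = 1.10
Leg 4 (004°, 8 km): east 8 sin 4° = 0.56, north 8 cos 4° = 7.98
Net displacement: -12.03 east, 5.07 north. Direction back to start is (12.03, -5.07): bearing = atan2(12.03, -5.07) mod 360° = 112.85° ≈ 113°.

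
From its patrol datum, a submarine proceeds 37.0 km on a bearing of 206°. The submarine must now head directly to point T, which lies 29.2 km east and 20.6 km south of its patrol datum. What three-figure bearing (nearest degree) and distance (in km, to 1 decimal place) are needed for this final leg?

Leg 1 (206°, 37.0 km): east 37.0 sin 206° = -16.22, north 37.0 cos 206° = -33.26
Current position: (-16.22, -33.26). Target: (29.2, -20.6). Remaining: Δeast = 45.42, Δnorth = 12.66.
Bearing = atan2(45.42, 12.66) mod 360° = 74.43°; distance = √((45.42)² + (12.66)²) = 47.150 km.

074°, 47.1 km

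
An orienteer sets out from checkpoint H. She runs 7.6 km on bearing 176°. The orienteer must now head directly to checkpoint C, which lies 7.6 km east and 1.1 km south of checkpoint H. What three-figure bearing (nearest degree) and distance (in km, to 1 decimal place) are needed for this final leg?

047°, 9.6 km

Leg 1 (176°, 7.6 km): east 7.6 sin 176° = 0.53, north 7.6 cos 176° = -7.58
Current position: (0.53, -7.58). Target: (7.6, -1.1). Remaining: Δeast = 7.07, Δnorth = 6.48.
Bearing = atan2(7.07, 6.48) mod 360° = 47.49°; distance = √((7.07)² + (6.48)²) = 9.591 km.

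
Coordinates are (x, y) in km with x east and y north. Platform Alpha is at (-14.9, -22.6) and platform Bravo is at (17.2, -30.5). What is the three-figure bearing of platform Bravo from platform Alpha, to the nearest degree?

Δeast = 17.2 − -14.9 = 32.10; Δnorth = -30.5 − -22.6 = -7.90.
Bearing = atan2(Δeast, Δnorth) mod 360° = 103.83° ≈ 104°.

104°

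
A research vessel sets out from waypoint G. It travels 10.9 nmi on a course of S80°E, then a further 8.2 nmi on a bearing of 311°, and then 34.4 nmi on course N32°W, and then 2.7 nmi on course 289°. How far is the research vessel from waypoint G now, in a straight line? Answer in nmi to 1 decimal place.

Leg 1 (S80°E, 10.9 nmi): east 10.9 sin 100° = 10.73, north 10.9 cos 100° = -1.89
Leg 2 (311°, 8.2 nmi): east 8.2 sin 311° = -6.19, north 8.2 cos 311° = 5.38
Leg 3 (N32°W, 34.4 nmi): east 34.4 sin 328° = -18.23, north 34.4 cos 328° = 29.17
Leg 4 (289°, 2.7 nmi): east 2.7 sin 289° = -2.55, north 2.7 cos 289° = 0.88
Net: -16.24 east, 33.54 north. Distance = √((-16.24)² + (33.54)²) = 37.262 nmi.

37.3 nmi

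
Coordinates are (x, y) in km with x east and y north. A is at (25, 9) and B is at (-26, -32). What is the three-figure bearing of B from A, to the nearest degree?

231°

Δeast = -26 − 25 = -51.00; Δnorth = -32 − 9 = -41.00.
Bearing = atan2(Δeast, Δnorth) mod 360° = 231.20° ≈ 231°.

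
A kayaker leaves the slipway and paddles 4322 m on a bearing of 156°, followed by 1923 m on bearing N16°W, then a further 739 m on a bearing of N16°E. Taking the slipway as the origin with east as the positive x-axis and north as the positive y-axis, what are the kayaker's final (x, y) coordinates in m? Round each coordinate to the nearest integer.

Leg 1 (156°, 4322 m): east 4322 sin 156° = 1757.92, north 4322 cos 156° = -3948.34
Leg 2 (N16°W, 1923 m): east 1923 sin 344° = -530.05, north 1923 cos 344° = 1848.51
Leg 3 (N16°E, 739 m): east 739 sin 16° = 203.70, north 739 cos 16° = 710.37
Summing: 1431.56 m east, -1389.46 m north → (1432, -1389).

(1432, -1389)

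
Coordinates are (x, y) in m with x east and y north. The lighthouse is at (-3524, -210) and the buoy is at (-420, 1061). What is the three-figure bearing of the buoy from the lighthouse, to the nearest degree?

Δeast = -420 − -3524 = 3104.00; Δnorth = 1061 − -210 = 1271.00.
Bearing = atan2(Δeast, Δnorth) mod 360° = 67.73° ≈ 068°.

068°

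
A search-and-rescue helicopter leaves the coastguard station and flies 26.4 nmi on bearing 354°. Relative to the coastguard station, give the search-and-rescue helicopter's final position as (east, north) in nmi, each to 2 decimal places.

Leg 1 (354°, 26.4 nmi): east 26.4 sin 354° = -2.76, north 26.4 cos 354° = 26.26
Summing: -2.76 nmi east, 26.26 nmi north → (-2.76, 26.26).

(-2.76, 26.26)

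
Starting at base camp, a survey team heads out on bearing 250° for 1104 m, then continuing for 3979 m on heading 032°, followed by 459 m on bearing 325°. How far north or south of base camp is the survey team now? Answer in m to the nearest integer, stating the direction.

3373 m north

Leg 1 (250°, 1104 m): east 1104 sin 250° = -1037.42, north 1104 cos 250° = -377.59
Leg 2 (032°, 3979 m): east 3979 sin 32° = 2108.55, north 3979 cos 32° = 3374.38
Leg 3 (325°, 459 m): east 459 sin 325° = -263.27, north 459 cos 325° = 375.99
Net north component: 3372.78 m.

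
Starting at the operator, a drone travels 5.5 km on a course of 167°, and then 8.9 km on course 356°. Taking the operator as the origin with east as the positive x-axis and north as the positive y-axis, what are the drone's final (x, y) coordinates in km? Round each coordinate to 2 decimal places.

Leg 1 (167°, 5.5 km): east 5.5 sin 167° = 1.24, north 5.5 cos 167° = -5.36
Leg 2 (356°, 8.9 km): east 8.9 sin 356° = -0.62, north 8.9 cos 356° = 8.88
Summing: 0.62 km east, 3.52 km north → (0.62, 3.52).

(0.62, 3.52)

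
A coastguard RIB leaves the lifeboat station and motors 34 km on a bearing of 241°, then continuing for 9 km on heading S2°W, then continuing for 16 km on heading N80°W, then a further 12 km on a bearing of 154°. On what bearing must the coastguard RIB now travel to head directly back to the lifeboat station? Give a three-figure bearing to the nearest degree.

050°

Leg 1 (241°, 34 km): east 34 sin 241° = -29.74, north 34 cos 241° = -16.48
Leg 2 (S2°W, 9 km): east 9 sin 182° = -0.31, north 9 cos 182° = -8.99
Leg 3 (N80°W, 16 km): east 16 sin 280° = -15.76, north 16 cos 280° = 2.78
Leg 4 (154°, 12 km): east 12 sin 154° = 5.26, north 12 cos 154° = -10.79
Net displacement: -40.55 east, -33.49 north. Direction back to start is (40.55, 33.49): bearing = atan2(40.55, 33.49) mod 360° = 50.45° ≈ 050°.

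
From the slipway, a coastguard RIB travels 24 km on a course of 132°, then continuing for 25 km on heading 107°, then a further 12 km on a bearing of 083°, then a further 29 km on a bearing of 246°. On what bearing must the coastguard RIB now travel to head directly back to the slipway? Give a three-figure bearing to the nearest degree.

321°

Leg 1 (132°, 24 km): east 24 sin 132° = 17.84, north 24 cos 132° = -16.06
Leg 2 (107°, 25 km): east 25 sin 107° = 23.91, north 25 cos 107° = -7.31
Leg 3 (083°, 12 km): east 12 sin 83° = 11.91, north 12 cos 83° = 1.46
Leg 4 (246°, 29 km): east 29 sin 246° = -26.49, north 29 cos 246° = -11.80
Net displacement: 27.16 east, -33.70 north. Direction back to start is (-27.16, 33.70): bearing = atan2(-27.16, 33.70) mod 360° = 321.13° ≈ 321°.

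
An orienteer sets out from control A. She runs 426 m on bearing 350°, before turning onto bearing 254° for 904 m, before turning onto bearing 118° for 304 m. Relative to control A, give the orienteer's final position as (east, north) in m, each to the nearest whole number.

Leg 1 (350°, 426 m): east 426 sin 350° = -73.97, north 426 cos 350° = 419.53
Leg 2 (254°, 904 m): east 904 sin 254° = -868.98, north 904 cos 254° = -249.18
Leg 3 (118°, 304 m): east 304 sin 118° = 268.42, north 304 cos 118° = -142.72
Summing: -674.54 m east, 27.63 m north → (-675, 28).

(-675, 28)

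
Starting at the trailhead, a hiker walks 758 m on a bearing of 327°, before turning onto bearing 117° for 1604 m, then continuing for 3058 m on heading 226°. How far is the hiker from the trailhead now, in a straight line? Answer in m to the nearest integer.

Leg 1 (327°, 758 m): east 758 sin 327° = -412.84, north 758 cos 327° = 635.71
Leg 2 (117°, 1604 m): east 1604 sin 117° = 1429.17, north 1604 cos 117° = -728.20
Leg 3 (226°, 3058 m): east 3058 sin 226° = -2199.74, north 3058 cos 226° = -2124.27
Net: -1183.40 east, -2216.75 north. Distance = √((-1183.40)² + (-2216.75)²) = 2512.855 m.

2513 m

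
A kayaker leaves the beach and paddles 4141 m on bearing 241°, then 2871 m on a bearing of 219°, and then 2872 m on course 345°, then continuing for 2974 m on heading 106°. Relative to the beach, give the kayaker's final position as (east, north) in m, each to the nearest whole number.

Leg 1 (241°, 4141 m): east 4141 sin 241° = -3621.80, north 4141 cos 241° = -2007.60
Leg 2 (219°, 2871 m): east 2871 sin 219° = -1806.78, north 2871 cos 219° = -2231.19
Leg 3 (345°, 2872 m): east 2872 sin 345° = -743.33, north 2872 cos 345° = 2774.14
Leg 4 (106°, 2974 m): east 2974 sin 106° = 2858.79, north 2974 cos 106° = -819.75
Summing: -3313.12 m east, -2284.39 m north → (-3313, -2284).

(-3313, -2284)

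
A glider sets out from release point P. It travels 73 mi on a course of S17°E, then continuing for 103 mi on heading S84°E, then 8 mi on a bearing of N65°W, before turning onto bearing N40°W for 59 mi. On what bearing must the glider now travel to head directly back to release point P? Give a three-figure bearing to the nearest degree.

292°

Leg 1 (S17°E, 73 mi): east 73 sin 163° = 21.34, north 73 cos 163° = -69.81
Leg 2 (S84°E, 103 mi): east 103 sin 96° = 102.44, north 103 cos 96° = -10.77
Leg 3 (N65°W, 8 mi): east 8 sin 295° = -7.25, north 8 cos 295° = 3.38
Leg 4 (N40°W, 59 mi): east 59 sin 320° = -37.92, north 59 cos 320° = 45.20
Net displacement: 78.60 east, -32.00 north. Direction back to start is (-78.60, 32.00): bearing = atan2(-78.60, 32.00) mod 360° = 292.15° ≈ 292°.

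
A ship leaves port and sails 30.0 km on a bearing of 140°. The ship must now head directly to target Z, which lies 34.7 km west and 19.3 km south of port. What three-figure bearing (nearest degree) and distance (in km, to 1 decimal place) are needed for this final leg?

274°, 54.1 km

Leg 1 (140°, 30.0 km): east 30.0 sin 140° = 19.28, north 30.0 cos 140° = -22.98
Current position: (19.28, -22.98). Target: (-34.7, -19.3). Remaining: Δeast = -53.98, Δnorth = 3.68.
Bearing = atan2(-53.98, 3.68) mod 360° = 273.90°; distance = √((-53.98)² + (3.68)²) = 54.109 km.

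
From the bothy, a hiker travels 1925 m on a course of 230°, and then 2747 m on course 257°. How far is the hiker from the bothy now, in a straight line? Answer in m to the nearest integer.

4547 m

Leg 1 (230°, 1925 m): east 1925 sin 230° = -1474.64, north 1925 cos 230° = -1237.37
Leg 2 (257°, 2747 m): east 2747 sin 257° = -2676.59, north 2747 cos 257° = -617.94
Net: -4151.23 east, -1855.31 north. Distance = √((-4151.23)² + (-1855.31)²) = 4546.963 m.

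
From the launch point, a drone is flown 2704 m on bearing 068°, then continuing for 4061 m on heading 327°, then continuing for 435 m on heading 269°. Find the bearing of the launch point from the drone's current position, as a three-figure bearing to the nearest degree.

Leg 1 (068°, 2704 m): east 2704 sin 68° = 2507.11, north 2704 cos 68° = 1012.94
Leg 2 (327°, 4061 m): east 4061 sin 327° = -2211.78, north 4061 cos 327° = 3405.84
Leg 3 (269°, 435 m): east 435 sin 269° = -434.93, north 435 cos 269° = -7.59
Net displacement: -139.61 east, 4411.19 north. Direction back to start is (139.61, -4411.19): bearing = atan2(139.61, -4411.19) mod 360° = 178.19° ≈ 178°.

178°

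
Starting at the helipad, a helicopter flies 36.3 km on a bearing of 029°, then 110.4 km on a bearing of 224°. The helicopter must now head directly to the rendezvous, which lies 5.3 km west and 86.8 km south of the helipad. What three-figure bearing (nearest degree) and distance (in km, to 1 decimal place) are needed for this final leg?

Leg 1 (029°, 36.3 km): east 36.3 sin 29° = 17.60, north 36.3 cos 29° = 31.75
Leg 2 (224°, 110.4 km): east 110.4 sin 224° = -76.69, north 110.4 cos 224° = -79.42
Current position: (-59.09, -47.67). Target: (-5.3, -86.8). Remaining: Δeast = 53.79, Δnorth = -39.13.
Bearing = atan2(53.79, -39.13) mod 360° = 126.04°; distance = √((53.79)² + (-39.13)²) = 66.521 km.

126°, 66.5 km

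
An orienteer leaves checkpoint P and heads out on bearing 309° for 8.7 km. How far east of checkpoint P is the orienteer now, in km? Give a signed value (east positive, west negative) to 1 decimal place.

-6.8 km

Leg 1 (309°, 8.7 km): east 8.7 sin 309° = -6.76, north 8.7 cos 309° = 5.48
Net east component: -6.76 km.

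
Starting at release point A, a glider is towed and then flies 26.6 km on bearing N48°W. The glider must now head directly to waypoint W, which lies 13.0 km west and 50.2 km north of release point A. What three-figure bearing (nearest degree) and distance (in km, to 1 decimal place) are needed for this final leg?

Leg 1 (N48°W, 26.6 km): east 26.6 sin 312° = -19.77, north 26.6 cos 312° = 17.80
Current position: (-19.77, 17.80). Target: (-13.0, 50.2). Remaining: Δeast = 6.77, Δnorth = 32.40.
Bearing = atan2(6.77, 32.40) mod 360° = 11.80°; distance = √((6.77)² + (32.40)²) = 33.100 km.

012°, 33.1 km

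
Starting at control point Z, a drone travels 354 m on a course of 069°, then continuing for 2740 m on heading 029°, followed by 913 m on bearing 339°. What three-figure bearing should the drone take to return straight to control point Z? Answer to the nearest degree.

202°

Leg 1 (069°, 354 m): east 354 sin 69° = 330.49, north 354 cos 69° = 126.86
Leg 2 (029°, 2740 m): east 2740 sin 29° = 1328.38, north 2740 cos 29° = 2396.46
Leg 3 (339°, 913 m): east 913 sin 339° = -327.19, north 913 cos 339° = 852.36
Net displacement: 1331.68 east, 3375.68 north. Direction back to start is (-1331.68, -3375.68): bearing = atan2(-1331.68, -3375.68) mod 360° = 201.53° ≈ 202°.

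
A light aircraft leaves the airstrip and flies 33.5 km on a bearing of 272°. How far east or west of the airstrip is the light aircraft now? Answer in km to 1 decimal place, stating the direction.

Leg 1 (272°, 33.5 km): east 33.5 sin 272° = -33.48, north 33.5 cos 272° = 1.17
Net east component: -33.48 km.

33.5 km west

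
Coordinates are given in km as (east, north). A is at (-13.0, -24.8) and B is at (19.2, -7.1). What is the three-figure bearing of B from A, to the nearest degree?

Δeast = 19.2 − -13.0 = 32.20; Δnorth = -7.1 − -24.8 = 17.70.
Bearing = atan2(Δeast, Δnorth) mod 360° = 61.20° ≈ 061°.

061°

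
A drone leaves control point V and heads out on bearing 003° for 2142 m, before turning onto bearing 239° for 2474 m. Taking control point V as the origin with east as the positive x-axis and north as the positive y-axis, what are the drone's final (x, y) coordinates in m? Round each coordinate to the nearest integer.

(-2009, 865)

Leg 1 (003°, 2142 m): east 2142 sin 3° = 112.10, north 2142 cos 3° = 2139.06
Leg 2 (239°, 2474 m): east 2474 sin 239° = -2120.63, north 2474 cos 239° = -1274.20
Summing: -2008.53 m east, 864.86 m north → (-2009, 865).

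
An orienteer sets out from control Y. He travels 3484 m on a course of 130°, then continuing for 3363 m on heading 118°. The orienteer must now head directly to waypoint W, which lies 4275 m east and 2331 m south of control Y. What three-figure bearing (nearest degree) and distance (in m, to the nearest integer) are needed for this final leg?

317°, 2018 m

Leg 1 (130°, 3484 m): east 3484 sin 130° = 2668.90, north 3484 cos 130° = -2239.47
Leg 2 (118°, 3363 m): east 3363 sin 118° = 2969.35, north 3363 cos 118° = -1578.83
Current position: (5638.25, -3818.30). Target: (4275, -2331). Remaining: Δeast = -1363.25, Δnorth = 1487.30.
Bearing = atan2(-1363.25, 1487.30) mod 360° = 317.49°; distance = √((-1363.25)² + (1487.30)²) = 2017.556 m.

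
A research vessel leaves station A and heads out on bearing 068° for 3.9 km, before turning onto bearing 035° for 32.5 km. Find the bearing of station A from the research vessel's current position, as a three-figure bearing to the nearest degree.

Leg 1 (068°, 3.9 km): east 3.9 sin 68° = 3.62, north 3.9 cos 68° = 1.46
Leg 2 (035°, 32.5 km): east 32.5 sin 35° = 18.64, north 32.5 cos 35° = 26.62
Net displacement: 22.26 east, 28.08 north. Direction back to start is (-22.26, -28.08): bearing = atan2(-22.26, -28.08) mod 360° = 218.40° ≈ 218°.

218°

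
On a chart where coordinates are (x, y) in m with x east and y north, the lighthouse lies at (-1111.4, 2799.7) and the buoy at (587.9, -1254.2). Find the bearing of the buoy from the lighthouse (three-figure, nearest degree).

157°

Δeast = 587.9 − -1111.4 = 1699.30; Δnorth = -1254.2 − 2799.7 = -4053.90.
Bearing = atan2(Δeast, Δnorth) mod 360° = 157.26° ≈ 157°.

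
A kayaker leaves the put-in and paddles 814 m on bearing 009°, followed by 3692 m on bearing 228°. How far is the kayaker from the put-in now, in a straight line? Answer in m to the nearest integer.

3102 m

Leg 1 (009°, 814 m): east 814 sin 9° = 127.34, north 814 cos 9° = 803.98
Leg 2 (228°, 3692 m): east 3692 sin 228° = -2743.69, north 3692 cos 228° = -2470.43
Net: -2616.35 east, -1666.45 north. Distance = √((-2616.35)² + (-1666.45)²) = 3101.994 m.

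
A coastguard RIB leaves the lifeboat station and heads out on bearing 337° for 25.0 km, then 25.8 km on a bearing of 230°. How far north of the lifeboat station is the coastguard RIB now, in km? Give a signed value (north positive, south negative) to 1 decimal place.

6.4 km

Leg 1 (337°, 25.0 km): east 25.0 sin 337° = -9.77, north 25.0 cos 337° = 23.01
Leg 2 (230°, 25.8 km): east 25.8 sin 230° = -19.76, north 25.8 cos 230° = -16.58
Net north component: 6.43 km.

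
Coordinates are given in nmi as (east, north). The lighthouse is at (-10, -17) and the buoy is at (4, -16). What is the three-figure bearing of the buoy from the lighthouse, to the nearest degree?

Δeast = 4 − -10 = 14.00; Δnorth = -16 − -17 = 1.00.
Bearing = atan2(Δeast, Δnorth) mod 360° = 85.91° ≈ 086°.

086°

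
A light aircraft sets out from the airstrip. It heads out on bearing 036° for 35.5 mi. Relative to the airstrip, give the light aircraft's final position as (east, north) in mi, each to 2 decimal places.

(20.87, 28.72)

Leg 1 (036°, 35.5 mi): east 35.5 sin 36° = 20.87, north 35.5 cos 36° = 28.72
Summing: 20.87 mi east, 28.72 mi north → (20.87, 28.72).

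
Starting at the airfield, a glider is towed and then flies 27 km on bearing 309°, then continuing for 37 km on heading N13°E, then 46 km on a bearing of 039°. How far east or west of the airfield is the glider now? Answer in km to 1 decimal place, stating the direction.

16.3 km east

Leg 1 (309°, 27 km): east 27 sin 309° = -20.98, north 27 cos 309° = 16.99
Leg 2 (N13°E, 37 km): east 37 sin 13° = 8.32, north 37 cos 13° = 36.05
Leg 3 (039°, 46 km): east 46 sin 39° = 28.95, north 46 cos 39° = 35.75
Net east component: 16.29 km.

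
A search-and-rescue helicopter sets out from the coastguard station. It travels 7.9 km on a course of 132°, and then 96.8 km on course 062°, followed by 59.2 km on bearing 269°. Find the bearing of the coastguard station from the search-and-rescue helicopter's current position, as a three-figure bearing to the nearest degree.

219°

Leg 1 (132°, 7.9 km): east 7.9 sin 132° = 5.87, north 7.9 cos 132° = -5.29
Leg 2 (062°, 96.8 km): east 96.8 sin 62° = 85.47, north 96.8 cos 62° = 45.44
Leg 3 (269°, 59.2 km): east 59.2 sin 269° = -59.19, north 59.2 cos 269° = -1.03
Net displacement: 32.15 east, 39.13 north. Direction back to start is (-32.15, -39.13): bearing = atan2(-32.15, -39.13) mod 360° = 219.41° ≈ 219°.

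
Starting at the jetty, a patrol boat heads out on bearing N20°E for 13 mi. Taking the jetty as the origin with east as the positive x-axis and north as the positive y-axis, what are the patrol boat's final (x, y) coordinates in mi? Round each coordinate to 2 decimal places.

(4.45, 12.22)

Leg 1 (N20°E, 13 mi): east 13 sin 20° = 4.45, north 13 cos 20° = 12.22
Summing: 4.45 mi east, 12.22 mi north → (4.45, 12.22).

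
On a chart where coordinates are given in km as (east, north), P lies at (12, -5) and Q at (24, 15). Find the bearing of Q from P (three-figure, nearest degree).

Δeast = 24 − 12 = 12.00; Δnorth = 15 − -5 = 20.00.
Bearing = atan2(Δeast, Δnorth) mod 360° = 30.96° ≈ 031°.

031°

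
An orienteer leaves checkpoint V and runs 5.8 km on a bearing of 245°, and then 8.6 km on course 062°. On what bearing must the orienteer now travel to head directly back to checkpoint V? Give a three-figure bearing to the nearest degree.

Leg 1 (245°, 5.8 km): east 5.8 sin 245° = -5.26, north 5.8 cos 245° = -2.45
Leg 2 (062°, 8.6 km): east 8.6 sin 62° = 7.59, north 8.6 cos 62° = 4.04
Net displacement: 2.34 east, 1.59 north. Direction back to start is (-2.34, -1.59): bearing = atan2(-2.34, -1.59) mod 360° = 235.83° ≈ 236°.

236°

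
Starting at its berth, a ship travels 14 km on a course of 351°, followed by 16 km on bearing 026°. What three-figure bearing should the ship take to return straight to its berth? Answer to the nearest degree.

190°

Leg 1 (351°, 14 km): east 14 sin 351° = -2.19, north 14 cos 351° = 13.83
Leg 2 (026°, 16 km): east 16 sin 26° = 7.01, north 16 cos 26° = 14.38
Net displacement: 4.82 east, 28.21 north. Direction back to start is (-4.82, -28.21): bearing = atan2(-4.82, -28.21) mod 360° = 189.70° ≈ 190°.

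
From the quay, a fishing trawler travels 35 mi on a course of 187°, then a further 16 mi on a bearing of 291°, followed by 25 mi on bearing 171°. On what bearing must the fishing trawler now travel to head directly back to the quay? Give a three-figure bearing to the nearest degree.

Leg 1 (187°, 35 mi): east 35 sin 187° = -4.27, north 35 cos 187° = -34.74
Leg 2 (291°, 16 mi): east 16 sin 291° = -14.94, north 16 cos 291° = 5.73
Leg 3 (171°, 25 mi): east 25 sin 171° = 3.91, north 25 cos 171° = -24.69
Net displacement: -15.29 east, -53.70 north. Direction back to start is (15.29, 53.70): bearing = atan2(15.29, 53.70) mod 360° = 15.90° ≈ 016°.

016°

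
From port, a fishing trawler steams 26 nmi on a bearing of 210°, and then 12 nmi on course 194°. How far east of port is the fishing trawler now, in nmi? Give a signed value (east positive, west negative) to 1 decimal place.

-15.9 nmi

Leg 1 (210°, 26 nmi): east 26 sin 210° = -13.00, north 26 cos 210° = -22.52
Leg 2 (194°, 12 nmi): east 12 sin 194° = -2.90, north 12 cos 194° = -11.64
Net east component: -15.90 nmi.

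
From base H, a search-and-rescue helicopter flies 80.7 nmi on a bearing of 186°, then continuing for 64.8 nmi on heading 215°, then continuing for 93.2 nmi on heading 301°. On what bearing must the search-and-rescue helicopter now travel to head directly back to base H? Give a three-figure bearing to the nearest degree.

Leg 1 (186°, 80.7 nmi): east 80.7 sin 186° = -8.44, north 80.7 cos 186° = -80.26
Leg 2 (215°, 64.8 nmi): east 64.8 sin 215° = -37.17, north 64.8 cos 215° = -53.08
Leg 3 (301°, 93.2 nmi): east 93.2 sin 301° = -79.89, north 93.2 cos 301° = 48.00
Net displacement: -125.49 east, -85.34 north. Direction back to start is (125.49, 85.34): bearing = atan2(125.49, 85.34) mod 360° = 55.78° ≈ 056°.

056°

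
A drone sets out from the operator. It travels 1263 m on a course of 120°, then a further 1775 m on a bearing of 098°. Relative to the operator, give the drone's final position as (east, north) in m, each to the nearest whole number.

(2852, -879)

Leg 1 (120°, 1263 m): east 1263 sin 120° = 1093.79, north 1263 cos 120° = -631.50
Leg 2 (098°, 1775 m): east 1775 sin 98° = 1757.73, north 1775 cos 98° = -247.03
Summing: 2851.52 m east, -878.53 m north → (2852, -879).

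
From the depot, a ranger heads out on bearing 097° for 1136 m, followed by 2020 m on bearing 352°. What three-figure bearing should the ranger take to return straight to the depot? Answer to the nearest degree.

204°

Leg 1 (097°, 1136 m): east 1136 sin 97° = 1127.53, north 1136 cos 97° = -138.44
Leg 2 (352°, 2020 m): east 2020 sin 352° = -281.13, north 2020 cos 352° = 2000.34
Net displacement: 846.40 east, 1861.90 north. Direction back to start is (-846.40, -1861.90): bearing = atan2(-846.40, -1861.90) mod 360° = 204.45° ≈ 204°.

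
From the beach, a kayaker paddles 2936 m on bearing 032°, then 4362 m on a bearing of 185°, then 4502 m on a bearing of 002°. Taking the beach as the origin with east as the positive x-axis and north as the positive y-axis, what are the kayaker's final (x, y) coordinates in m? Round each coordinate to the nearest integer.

(1333, 2644)

Leg 1 (032°, 2936 m): east 2936 sin 32° = 1555.84, north 2936 cos 32° = 2489.87
Leg 2 (185°, 4362 m): east 4362 sin 185° = -380.17, north 4362 cos 185° = -4345.40
Leg 3 (002°, 4502 m): east 4502 sin 2° = 157.12, north 4502 cos 2° = 4499.26
Summing: 1332.79 m east, 2643.73 m north → (1333, 2644).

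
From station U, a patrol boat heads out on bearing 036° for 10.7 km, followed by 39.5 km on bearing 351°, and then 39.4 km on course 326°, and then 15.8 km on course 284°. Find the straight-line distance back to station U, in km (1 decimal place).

92.0 km

Leg 1 (036°, 10.7 km): east 10.7 sin 36° = 6.29, north 10.7 cos 36° = 8.66
Leg 2 (351°, 39.5 km): east 39.5 sin 351° = -6.18, north 39.5 cos 351° = 39.01
Leg 3 (326°, 39.4 km): east 39.4 sin 326° = -22.03, north 39.4 cos 326° = 32.66
Leg 4 (284°, 15.8 km): east 15.8 sin 284° = -15.33, north 15.8 cos 284° = 3.82
Net: -37.25 east, 84.16 north. Distance = √((-37.25)² + (84.16)²) = 92.033 km.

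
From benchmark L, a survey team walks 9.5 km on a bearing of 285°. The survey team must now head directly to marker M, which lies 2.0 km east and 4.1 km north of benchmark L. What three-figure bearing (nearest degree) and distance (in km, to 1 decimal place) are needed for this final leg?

082°, 11.3 km

Leg 1 (285°, 9.5 km): east 9.5 sin 285° = -9.18, north 9.5 cos 285° = 2.46
Current position: (-9.18, 2.46). Target: (2.0, 4.1). Remaining: Δeast = 11.18, Δnorth = 1.64.
Bearing = atan2(11.18, 1.64) mod 360° = 81.65°; distance = √((11.18)² + (1.64)²) = 11.296 km.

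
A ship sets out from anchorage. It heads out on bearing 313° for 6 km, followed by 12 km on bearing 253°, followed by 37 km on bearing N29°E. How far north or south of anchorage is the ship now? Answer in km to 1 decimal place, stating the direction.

32.9 km north

Leg 1 (313°, 6 km): east 6 sin 313° = -4.39, north 6 cos 313° = 4.09
Leg 2 (253°, 12 km): east 12 sin 253° = -11.48, north 12 cos 253° = -3.51
Leg 3 (N29°E, 37 km): east 37 sin 29° = 17.94, north 37 cos 29° = 32.36
Net north component: 32.94 km.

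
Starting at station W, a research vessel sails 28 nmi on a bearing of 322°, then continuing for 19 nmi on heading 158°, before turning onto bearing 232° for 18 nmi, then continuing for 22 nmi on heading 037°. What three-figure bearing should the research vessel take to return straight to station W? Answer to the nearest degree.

135°

Leg 1 (322°, 28 nmi): east 28 sin 322° = -17.24, north 28 cos 322° = 22.06
Leg 2 (158°, 19 nmi): east 19 sin 158° = 7.12, north 19 cos 158° = -17.62
Leg 3 (232°, 18 nmi): east 18 sin 232° = -14.18, north 18 cos 232° = -11.08
Leg 4 (037°, 22 nmi): east 22 sin 37° = 13.24, north 22 cos 37° = 17.57
Net displacement: -11.07 east, 10.94 north. Direction back to start is (11.07, -10.94): bearing = atan2(11.07, -10.94) mod 360° = 134.66° ≈ 135°.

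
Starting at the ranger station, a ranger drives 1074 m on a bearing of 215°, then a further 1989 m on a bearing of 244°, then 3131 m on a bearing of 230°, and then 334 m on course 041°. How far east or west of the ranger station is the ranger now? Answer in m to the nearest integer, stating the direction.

4583 m west

Leg 1 (215°, 1074 m): east 1074 sin 215° = -616.02, north 1074 cos 215° = -879.77
Leg 2 (244°, 1989 m): east 1989 sin 244° = -1787.70, north 1989 cos 244° = -871.92
Leg 3 (230°, 3131 m): east 3131 sin 230° = -2398.49, north 3131 cos 230° = -2012.57
Leg 4 (041°, 334 m): east 334 sin 41° = 219.12, north 334 cos 41° = 252.07
Net east component: -4583.08 m.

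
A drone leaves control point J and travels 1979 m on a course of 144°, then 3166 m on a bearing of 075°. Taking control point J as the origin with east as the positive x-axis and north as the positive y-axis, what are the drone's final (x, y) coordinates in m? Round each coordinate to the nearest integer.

Leg 1 (144°, 1979 m): east 1979 sin 144° = 1163.23, north 1979 cos 144° = -1601.04
Leg 2 (075°, 3166 m): east 3166 sin 75° = 3058.12, north 3166 cos 75° = 819.42
Summing: 4221.35 m east, -781.62 m north → (4221, -782).

(4221, -782)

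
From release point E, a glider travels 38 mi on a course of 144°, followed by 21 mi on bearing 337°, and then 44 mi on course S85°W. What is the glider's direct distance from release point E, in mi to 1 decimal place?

Leg 1 (144°, 38 mi): east 38 sin 144° = 22.34, north 38 cos 144° = -30.74
Leg 2 (337°, 21 mi): east 21 sin 337° = -8.21, north 21 cos 337° = 19.33
Leg 3 (S85°W, 44 mi): east 44 sin 265° = -43.83, north 44 cos 265° = -3.83
Net: -29.70 east, -15.25 north. Distance = √((-29.70)² + (-15.25)²) = 33.387 mi.

33.4 mi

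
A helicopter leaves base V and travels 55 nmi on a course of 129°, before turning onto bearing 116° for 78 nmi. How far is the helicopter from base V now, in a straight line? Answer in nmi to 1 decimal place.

132.2 nmi

Leg 1 (129°, 55 nmi): east 55 sin 129° = 42.74, north 55 cos 129° = -34.61
Leg 2 (116°, 78 nmi): east 78 sin 116° = 70.11, north 78 cos 116° = -34.19
Net: 112.85 east, -68.81 north. Distance = √((112.85)² + (-68.81)²) = 132.171 nmi.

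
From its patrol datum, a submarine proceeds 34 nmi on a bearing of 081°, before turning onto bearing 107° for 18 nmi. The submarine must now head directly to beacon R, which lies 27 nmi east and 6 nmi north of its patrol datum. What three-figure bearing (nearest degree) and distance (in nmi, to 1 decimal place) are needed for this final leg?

284°, 24.5 nmi

Leg 1 (081°, 34 nmi): east 34 sin 81° = 33.58, north 34 cos 81° = 5.32
Leg 2 (107°, 18 nmi): east 18 sin 107° = 17.21, north 18 cos 107° = -5.26
Current position: (50.79, 0.06). Target: (27, 6). Remaining: Δeast = -23.79, Δnorth = 5.94.
Bearing = atan2(-23.79, 5.94) mod 360° = 284.03°; distance = √((-23.79)² + (5.94)²) = 24.526 nmi.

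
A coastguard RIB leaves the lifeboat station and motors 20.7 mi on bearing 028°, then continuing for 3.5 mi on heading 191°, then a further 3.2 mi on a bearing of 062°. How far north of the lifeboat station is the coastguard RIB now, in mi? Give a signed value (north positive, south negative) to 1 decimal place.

16.3 mi

Leg 1 (028°, 20.7 mi): east 20.7 sin 28° = 9.72, north 20.7 cos 28° = 18.28
Leg 2 (191°, 3.5 mi): east 3.5 sin 191° = -0.67, north 3.5 cos 191° = -3.44
Leg 3 (062°, 3.2 mi): east 3.2 sin 62° = 2.83, north 3.2 cos 62° = 1.50
Net north component: 16.34 mi.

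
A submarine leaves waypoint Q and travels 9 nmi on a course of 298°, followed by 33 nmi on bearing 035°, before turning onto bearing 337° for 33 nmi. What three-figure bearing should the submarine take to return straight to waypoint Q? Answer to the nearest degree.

178°

Leg 1 (298°, 9 nmi): east 9 sin 298° = -7.95, north 9 cos 298° = 4.23
Leg 2 (035°, 33 nmi): east 33 sin 35° = 18.93, north 33 cos 35° = 27.03
Leg 3 (337°, 33 nmi): east 33 sin 337° = -12.89, north 33 cos 337° = 30.38
Net displacement: -1.91 east, 61.63 north. Direction back to start is (1.91, -61.63): bearing = atan2(1.91, -61.63) mod 360° = 178.22° ≈ 178°.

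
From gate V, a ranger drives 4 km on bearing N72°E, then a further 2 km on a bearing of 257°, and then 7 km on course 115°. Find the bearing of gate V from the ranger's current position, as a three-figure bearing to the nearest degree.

285°

Leg 1 (N72°E, 4 km): east 4 sin 72° = 3.80, north 4 cos 72° = 1.24
Leg 2 (257°, 2 km): east 2 sin 257° = -1.95, north 2 cos 257° = -0.45
Leg 3 (115°, 7 km): east 7 sin 115° = 6.34, north 7 cos 115° = -2.96
Net displacement: 8.20 east, -2.17 north. Direction back to start is (-8.20, 2.17): bearing = atan2(-8.20, 2.17) mod 360° = 284.84° ≈ 285°.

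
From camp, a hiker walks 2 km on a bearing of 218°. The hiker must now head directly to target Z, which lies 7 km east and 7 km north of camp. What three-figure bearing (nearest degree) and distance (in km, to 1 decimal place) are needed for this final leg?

Leg 1 (218°, 2 km): east 2 sin 218° = -1.23, north 2 cos 218° = -1.58
Current position: (-1.23, -1.58). Target: (7, 7). Remaining: Δeast = 8.23, Δnorth = 8.58.
Bearing = atan2(8.23, 8.58) mod 360° = 43.83°; distance = √((8.23)² + (8.58)²) = 11.887 km.

044°, 11.9 km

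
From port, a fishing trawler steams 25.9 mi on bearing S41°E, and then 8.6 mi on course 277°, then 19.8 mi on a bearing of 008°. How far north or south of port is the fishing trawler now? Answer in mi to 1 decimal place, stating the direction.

Leg 1 (S41°E, 25.9 mi): east 25.9 sin 139° = 16.99, north 25.9 cos 139° = -19.55
Leg 2 (277°, 8.6 mi): east 8.6 sin 277° = -8.54, north 8.6 cos 277° = 1.05
Leg 3 (008°, 19.8 mi): east 19.8 sin 8° = 2.76, north 19.8 cos 8° = 19.61
Net north component: 1.11 mi.

1.1 mi north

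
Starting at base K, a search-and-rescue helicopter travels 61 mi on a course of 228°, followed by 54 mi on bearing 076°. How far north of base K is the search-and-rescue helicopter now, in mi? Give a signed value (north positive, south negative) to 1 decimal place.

Leg 1 (228°, 61 mi): east 61 sin 228° = -45.33, north 61 cos 228° = -40.82
Leg 2 (076°, 54 mi): east 54 sin 76° = 52.40, north 54 cos 76° = 13.06
Net north component: -27.75 mi.

-27.8 mi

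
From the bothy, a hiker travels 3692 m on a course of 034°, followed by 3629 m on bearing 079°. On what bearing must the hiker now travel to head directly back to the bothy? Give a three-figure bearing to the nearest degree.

236°

Leg 1 (034°, 3692 m): east 3692 sin 34° = 2064.54, north 3692 cos 34° = 3060.81
Leg 2 (079°, 3629 m): east 3629 sin 79° = 3562.33, north 3629 cos 79° = 692.45
Net displacement: 5626.87 east, 3753.25 north. Direction back to start is (-5626.87, -3753.25): bearing = atan2(-5626.87, -3753.25) mod 360° = 236.30° ≈ 236°.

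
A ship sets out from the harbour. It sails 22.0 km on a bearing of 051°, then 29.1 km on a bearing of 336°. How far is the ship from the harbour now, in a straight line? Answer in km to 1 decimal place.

40.8 km

Leg 1 (051°, 22.0 km): east 22.0 sin 51° = 17.10, north 22.0 cos 51° = 13.85
Leg 2 (336°, 29.1 km): east 29.1 sin 336° = -11.84, north 29.1 cos 336° = 26.58
Net: 5.26 east, 40.43 north. Distance = √((5.26)² + (40.43)²) = 40.770 km.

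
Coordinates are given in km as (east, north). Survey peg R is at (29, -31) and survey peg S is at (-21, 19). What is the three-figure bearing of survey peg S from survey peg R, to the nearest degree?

Δeast = -21 − 29 = -50.00; Δnorth = 19 − -31 = 50.00.
Bearing = atan2(Δeast, Δnorth) mod 360° = 315.00° ≈ 315°.

315°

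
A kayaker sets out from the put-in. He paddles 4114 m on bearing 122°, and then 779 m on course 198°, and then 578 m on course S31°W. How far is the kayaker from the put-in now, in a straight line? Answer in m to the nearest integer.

Leg 1 (122°, 4114 m): east 4114 sin 122° = 3488.87, north 4114 cos 122° = -2180.09
Leg 2 (198°, 779 m): east 779 sin 198° = -240.72, north 779 cos 198° = -740.87
Leg 3 (S31°W, 578 m): east 578 sin 211° = -297.69, north 578 cos 211° = -495.44
Net: 2950.45 east, -3416.40 north. Distance = √((2950.45)² + (-3416.40)²) = 4514.088 m.

4514 m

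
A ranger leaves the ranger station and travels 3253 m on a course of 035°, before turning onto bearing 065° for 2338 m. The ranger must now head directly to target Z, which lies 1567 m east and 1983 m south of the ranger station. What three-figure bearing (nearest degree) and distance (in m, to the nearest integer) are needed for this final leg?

Leg 1 (035°, 3253 m): east 3253 sin 35° = 1865.84, north 3253 cos 35° = 2664.70
Leg 2 (065°, 2338 m): east 2338 sin 65° = 2118.95, north 2338 cos 65° = 988.08
Current position: (3984.79, 3652.78). Target: (1567, -1983). Remaining: Δeast = -2417.79, Δnorth = -5635.78.
Bearing = atan2(-2417.79, -5635.78) mod 360° = 203.22°; distance = √((-2417.79)² + (-5635.78)²) = 6132.517 m.

203°, 6133 m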